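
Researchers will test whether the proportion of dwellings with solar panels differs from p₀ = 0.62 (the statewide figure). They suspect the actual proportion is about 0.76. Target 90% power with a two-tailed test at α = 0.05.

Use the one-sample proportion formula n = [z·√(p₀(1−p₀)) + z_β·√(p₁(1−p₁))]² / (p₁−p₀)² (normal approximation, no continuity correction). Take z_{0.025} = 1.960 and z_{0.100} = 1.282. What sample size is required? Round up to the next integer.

n = 115

n = [z_{α/2}·√(p₀q₀) + z_β·√(p₁q₁)]² / (p₁ − p₀)²
  = [1.960·√(0.62·0.38) + 1.282·√(0.76·0.24)]² / (0.14)²
  = [1.960·0.4854 + 1.282·0.4271]² / 0.0196
  = [1.4989]² / 0.0196
  = 114.62
Round up → n = 115.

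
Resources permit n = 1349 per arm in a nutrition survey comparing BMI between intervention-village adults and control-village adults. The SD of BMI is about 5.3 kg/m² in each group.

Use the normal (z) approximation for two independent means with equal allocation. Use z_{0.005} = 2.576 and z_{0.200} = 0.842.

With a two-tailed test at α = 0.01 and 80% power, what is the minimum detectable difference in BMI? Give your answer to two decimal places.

Minimum detectable difference ≈ 0.70 kg/m²

δ = (z_{α/2} + z_β) · √((σ₁²+σ₂²)/n)
  = (2.576 + 0.842) · √(56.18/1349)
  = 3.418 · √0.04165
  = 3.418 · 0.2041
  = 0.6975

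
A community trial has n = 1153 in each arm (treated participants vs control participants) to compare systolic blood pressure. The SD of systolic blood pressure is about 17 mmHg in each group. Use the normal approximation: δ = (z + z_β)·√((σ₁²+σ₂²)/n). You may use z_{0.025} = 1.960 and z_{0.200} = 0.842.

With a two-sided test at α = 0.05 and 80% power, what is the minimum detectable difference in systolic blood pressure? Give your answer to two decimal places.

Minimum detectable difference ≈ 1.98 mmHg

δ = (z_{α/2} + z_β) · √((σ₁²+σ₂²)/n)
  = (1.960 + 0.842) · √(578/1153)
  = 2.802 · √0.5013
  = 2.802 · 0.7080
  = 1.9839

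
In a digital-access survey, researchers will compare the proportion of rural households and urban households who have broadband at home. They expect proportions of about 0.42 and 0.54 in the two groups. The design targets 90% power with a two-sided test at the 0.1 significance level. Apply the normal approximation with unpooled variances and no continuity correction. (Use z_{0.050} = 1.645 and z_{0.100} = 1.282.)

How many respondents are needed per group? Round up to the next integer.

n = (z_{α/2} + z_β)² · [p₁(1−p₁) + p₂(1−p₂)] / (p₁ − p₂)²
  = (1.645 + 1.282)² · (0.42·0.58 + 0.54·0.46) / (-0.12)²
  = (2.927)² · (0.2436 + 0.2484) / 0.0144
  = 8.5673 · 0.4920 / 0.0144
  = 292.72
Round up → n = 293 per group.

n = 293 per group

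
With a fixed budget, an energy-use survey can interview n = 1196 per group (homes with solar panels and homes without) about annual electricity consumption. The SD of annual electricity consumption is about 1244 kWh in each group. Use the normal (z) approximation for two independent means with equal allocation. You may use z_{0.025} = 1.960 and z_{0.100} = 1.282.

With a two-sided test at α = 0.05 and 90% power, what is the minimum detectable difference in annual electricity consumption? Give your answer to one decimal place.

δ = (z_{α/2} + z_β) · √((σ₁²+σ₂²)/n)
  = (1.960 + 1.282) · √(3095072/1196)
  = 3.242 · √2587.9
  = 3.242 · 50.8709
  = 164.9236

Minimum detectable difference ≈ 164.9 kWh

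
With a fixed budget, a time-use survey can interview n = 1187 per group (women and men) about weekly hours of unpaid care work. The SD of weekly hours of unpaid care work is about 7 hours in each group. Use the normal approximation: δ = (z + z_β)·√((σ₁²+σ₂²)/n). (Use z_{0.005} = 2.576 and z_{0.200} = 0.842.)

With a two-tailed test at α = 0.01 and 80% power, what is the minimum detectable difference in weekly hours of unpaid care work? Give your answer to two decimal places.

δ = (z_{α/2} + z_β) · √((σ₁²+σ₂²)/n)
  = (2.576 + 0.842) · √(98/1187)
  = 3.418 · √0.08256
  = 3.418 · 0.2873
  = 0.9821

Minimum detectable difference ≈ 0.98 hours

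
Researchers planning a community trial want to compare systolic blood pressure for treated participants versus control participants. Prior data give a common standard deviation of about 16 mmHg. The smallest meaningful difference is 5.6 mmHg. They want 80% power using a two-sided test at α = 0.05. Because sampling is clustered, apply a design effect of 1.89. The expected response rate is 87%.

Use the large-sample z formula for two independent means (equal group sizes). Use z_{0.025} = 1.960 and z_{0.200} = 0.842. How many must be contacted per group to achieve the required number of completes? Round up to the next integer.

n = 279 per group

n = (z_{α/2} + z_β)² · (σ₁² + σ₂²) / δ²
  = (1.960 + 0.842)² · (2·16² = 512) / 5.6²
  = 7.8512 · 512 / 31.36
  = 128.18
Design effect: 1.89 × 128.18 = 242.27.
Adjust for 87% response: 242.27 / 0.87 = 278.47.
Round up → n = 279 per group.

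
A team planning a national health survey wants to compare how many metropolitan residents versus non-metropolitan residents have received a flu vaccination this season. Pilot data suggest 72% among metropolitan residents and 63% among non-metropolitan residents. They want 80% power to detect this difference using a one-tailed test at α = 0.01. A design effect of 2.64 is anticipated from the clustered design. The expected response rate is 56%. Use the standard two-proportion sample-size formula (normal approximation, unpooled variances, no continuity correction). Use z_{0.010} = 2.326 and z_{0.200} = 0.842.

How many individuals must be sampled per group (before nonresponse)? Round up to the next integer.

n = 2540 per group

n = (z_α + z_β)² · [p₁(1−p₁) + p₂(1−p₂)] / (p₁ − p₂)²
  = (2.326 + 0.842)² · (0.72·0.28 + 0.63·0.37) / (0.09)²
  = (3.168)² · (0.2016 + 0.2331) / 0.0081
  = 10.0362 · 0.4347 / 0.0081
  = 538.61
Design effect: 2.64 × 538.61 = 1421.93.
Adjust for 56% response: 1421.93 / 0.56 = 2539.16.
Round up → n = 2540 per group.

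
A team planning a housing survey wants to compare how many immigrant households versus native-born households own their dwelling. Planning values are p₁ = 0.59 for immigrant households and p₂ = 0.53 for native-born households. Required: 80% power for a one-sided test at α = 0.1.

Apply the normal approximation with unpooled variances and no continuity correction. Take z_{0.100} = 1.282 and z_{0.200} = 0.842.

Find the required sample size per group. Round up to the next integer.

n = (z_α + z_β)² · [p₁(1−p₁) + p₂(1−p₂)] / (p₁ − p₂)²
  = (1.282 + 0.842)² · (0.59·0.41 + 0.53·0.47) / (0.06)²
  = (2.124)² · (0.2419 + 0.2491) / 0.0036
  = 4.5114 · 0.4910 / 0.0036
  = 615.30
Round up → n = 616 per group.

n = 616 per group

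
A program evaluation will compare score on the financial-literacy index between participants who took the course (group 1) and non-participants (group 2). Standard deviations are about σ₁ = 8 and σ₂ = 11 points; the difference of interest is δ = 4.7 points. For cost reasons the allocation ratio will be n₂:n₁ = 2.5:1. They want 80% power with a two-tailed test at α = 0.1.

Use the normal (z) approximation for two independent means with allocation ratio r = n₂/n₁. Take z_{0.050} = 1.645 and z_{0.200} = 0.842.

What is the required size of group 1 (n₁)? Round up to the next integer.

n₁ = 32

n₁ = (z_{α/2} + z_β)² · (σ₁² + σ₂²/r) / δ²
   = (1.645 + 0.842)² · (8² + 11²/2.5) / 4.7²
   = 6.1852 · (64 + 48.4) / 22.09
   = 6.1852 · 112.4 / 22.09
   = 31.47
Round up → n₁ = 32; n₂ = r·n₁ = 2.5 × 32 = 80.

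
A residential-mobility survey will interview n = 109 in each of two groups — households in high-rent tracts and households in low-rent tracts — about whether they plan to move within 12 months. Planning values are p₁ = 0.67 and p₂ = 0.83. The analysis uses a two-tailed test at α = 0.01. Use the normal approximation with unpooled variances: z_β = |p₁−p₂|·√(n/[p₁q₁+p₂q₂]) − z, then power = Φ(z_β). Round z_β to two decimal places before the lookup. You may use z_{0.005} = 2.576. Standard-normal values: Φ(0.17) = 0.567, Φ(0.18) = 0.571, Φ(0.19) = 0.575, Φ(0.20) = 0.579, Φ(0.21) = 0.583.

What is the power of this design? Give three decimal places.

Power ≈ 0.579

z_β = |p₁−p₂|·√(n/[p₁q₁+p₂q₂]) − z_{α/2}
    = 0.16 · √(109/0.3622) − 2.576
    = 0.16 · 17.3476 − 2.576
    = 2.7756 − 2.576 = 0.1996 → 0.20
Power = Φ(0.20) = 0.579.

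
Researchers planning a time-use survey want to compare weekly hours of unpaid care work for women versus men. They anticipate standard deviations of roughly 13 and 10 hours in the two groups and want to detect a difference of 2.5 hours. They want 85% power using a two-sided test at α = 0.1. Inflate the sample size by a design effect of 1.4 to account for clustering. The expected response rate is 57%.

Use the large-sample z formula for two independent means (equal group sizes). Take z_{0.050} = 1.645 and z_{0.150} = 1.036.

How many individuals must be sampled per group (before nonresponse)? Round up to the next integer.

n = 760 per group

n = (z_{α/2} + z_β)² · (σ₁² + σ₂²) / δ²
  = (1.645 + 1.036)² · (13² + 10² = 269) / 2.5²
  = 7.1878 · 269 / 6.25
  = 309.36
Design effect: 1.4 × 309.36 = 433.11.
Adjust for 57% response: 433.11 / 0.57 = 759.83.
Round up → n = 760 per group.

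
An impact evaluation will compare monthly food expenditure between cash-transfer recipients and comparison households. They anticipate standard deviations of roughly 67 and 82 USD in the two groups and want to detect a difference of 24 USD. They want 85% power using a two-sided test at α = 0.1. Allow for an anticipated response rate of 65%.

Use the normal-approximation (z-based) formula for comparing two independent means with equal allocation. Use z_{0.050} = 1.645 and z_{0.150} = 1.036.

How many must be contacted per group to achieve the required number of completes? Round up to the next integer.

n = 216 per group

n = (z_{α/2} + z_β)² · (σ₁² + σ₂²) / δ²
  = (1.645 + 1.036)² · (67² + 82² = 11213) / 24²
  = 7.1878 · 11213 / 576
  = 139.92
Adjust for 65% response: 139.92 / 0.65 = 215.27.
Round up → n = 216 per group.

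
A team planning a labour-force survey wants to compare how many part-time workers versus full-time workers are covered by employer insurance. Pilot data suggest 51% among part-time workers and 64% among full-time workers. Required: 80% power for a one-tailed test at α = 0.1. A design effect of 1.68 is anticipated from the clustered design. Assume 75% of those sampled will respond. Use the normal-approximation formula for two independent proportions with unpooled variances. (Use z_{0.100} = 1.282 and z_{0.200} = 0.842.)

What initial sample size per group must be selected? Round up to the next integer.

n = 288 per group

n = (z_α + z_β)² · [p₁(1−p₁) + p₂(1−p₂)] / (p₁ − p₂)²
  = (1.282 + 0.842)² · (0.51·0.49 + 0.64·0.36) / (-0.13)²
  = (2.124)² · (0.2499 + 0.2304) / 0.0169
  = 4.5114 · 0.4803 / 0.0169
  = 128.21
Design effect: 1.68 × 128.21 = 215.40.
Adjust for 75% response: 215.40 / 0.75 = 287.20.
Round up → n = 288 per group.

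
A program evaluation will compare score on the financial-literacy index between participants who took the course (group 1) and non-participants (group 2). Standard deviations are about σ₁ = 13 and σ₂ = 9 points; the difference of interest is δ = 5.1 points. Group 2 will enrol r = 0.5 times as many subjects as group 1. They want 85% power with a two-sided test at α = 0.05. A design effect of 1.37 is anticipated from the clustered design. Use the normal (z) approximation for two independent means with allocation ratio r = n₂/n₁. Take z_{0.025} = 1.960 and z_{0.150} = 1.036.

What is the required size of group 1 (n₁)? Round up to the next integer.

n₁ = 157

n₁ = (z_{α/2} + z_β)² · (σ₁² + σ₂²/r) / δ²
   = (1.960 + 1.036)² · (13² + 9²/0.5) / 5.1²
   = 8.9760 · (169 + 162) / 26.01
   = 8.9760 · 331 / 26.01
   = 114.23
Design effect: 1.37 × 114.23 = 156.49.
Round up → n₁ = 157; n₂ = r·n₁ = 0.5 × 157 = 79.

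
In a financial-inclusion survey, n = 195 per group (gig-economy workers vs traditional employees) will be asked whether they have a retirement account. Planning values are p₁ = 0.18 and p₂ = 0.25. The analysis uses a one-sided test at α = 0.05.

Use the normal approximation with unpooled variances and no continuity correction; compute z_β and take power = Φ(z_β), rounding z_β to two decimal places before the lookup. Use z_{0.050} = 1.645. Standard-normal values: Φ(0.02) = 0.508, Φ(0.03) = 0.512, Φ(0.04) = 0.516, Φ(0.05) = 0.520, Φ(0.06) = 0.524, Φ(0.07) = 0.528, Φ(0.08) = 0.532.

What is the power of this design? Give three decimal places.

z_β = |p₁−p₂|·√(n/[p₁q₁+p₂q₂]) − z_α
    = 0.07 · √(195/0.3351) − 1.645
    = 0.07 · 24.1229 − 1.645
    = 1.6886 − 1.645 = 0.0436 → 0.04
Power = Φ(0.04) = 0.516.

Power ≈ 0.516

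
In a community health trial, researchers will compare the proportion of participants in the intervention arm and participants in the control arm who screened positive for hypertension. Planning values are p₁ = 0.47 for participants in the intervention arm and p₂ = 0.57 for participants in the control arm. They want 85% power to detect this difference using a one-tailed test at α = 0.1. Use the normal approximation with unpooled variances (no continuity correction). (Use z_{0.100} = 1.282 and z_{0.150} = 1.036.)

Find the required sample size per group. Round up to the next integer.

n = 266 per group

n = (z_α + z_β)² · [p₁(1−p₁) + p₂(1−p₂)] / (p₁ − p₂)²
  = (1.282 + 1.036)² · (0.47·0.53 + 0.57·0.43) / (-0.10)²
  = (2.318)² · (0.2491 + 0.2451) / 0.0100
  = 5.3731 · 0.4942 / 0.0100
  = 265.54
Round up → n = 266 per group.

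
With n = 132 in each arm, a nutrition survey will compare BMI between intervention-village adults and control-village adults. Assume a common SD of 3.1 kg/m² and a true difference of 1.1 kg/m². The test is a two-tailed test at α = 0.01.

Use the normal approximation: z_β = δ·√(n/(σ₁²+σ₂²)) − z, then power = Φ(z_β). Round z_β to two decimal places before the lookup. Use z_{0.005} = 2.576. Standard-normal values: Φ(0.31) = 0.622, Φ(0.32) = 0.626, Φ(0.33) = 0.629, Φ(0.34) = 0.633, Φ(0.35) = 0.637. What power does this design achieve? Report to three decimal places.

Power ≈ 0.622

z_β = δ·√(n/(σ₁²+σ₂²)) − z_{α/2}
    = 1.1 · √(132/19.22) − 2.576
    = 1.1 · 2.62066 − 2.576
    = 2.8827 − 2.576 = 0.3067 → 0.31
Power = Φ(0.31) = 0.622.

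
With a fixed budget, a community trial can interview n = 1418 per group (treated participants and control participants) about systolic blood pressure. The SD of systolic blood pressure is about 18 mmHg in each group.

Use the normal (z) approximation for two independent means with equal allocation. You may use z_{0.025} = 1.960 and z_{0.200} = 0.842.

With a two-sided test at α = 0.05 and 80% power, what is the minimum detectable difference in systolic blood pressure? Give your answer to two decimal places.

δ = (z_{α/2} + z_β) · √((σ₁²+σ₂²)/n)
  = (1.960 + 0.842) · √(648/1418)
  = 2.802 · √0.45698
  = 2.802 · 0.6760
  = 1.8942

Minimum detectable difference ≈ 1.89 mmHg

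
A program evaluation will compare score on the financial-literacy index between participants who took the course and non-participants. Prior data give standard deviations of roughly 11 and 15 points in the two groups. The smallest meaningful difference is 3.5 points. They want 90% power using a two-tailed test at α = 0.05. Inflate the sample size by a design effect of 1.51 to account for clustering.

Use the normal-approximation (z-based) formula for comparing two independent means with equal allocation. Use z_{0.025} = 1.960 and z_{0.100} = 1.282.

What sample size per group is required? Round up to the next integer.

n = (z_{α/2} + z_β)² · (σ₁² + σ₂²) / δ²
  = (1.960 + 1.282)² · (11² + 15² = 346) / 3.5²
  = 10.5106 · 346 / 12.25
  = 296.87
Design effect: 1.51 × 296.87 = 448.27.
Round up → n = 449 per group.

n = 449 per group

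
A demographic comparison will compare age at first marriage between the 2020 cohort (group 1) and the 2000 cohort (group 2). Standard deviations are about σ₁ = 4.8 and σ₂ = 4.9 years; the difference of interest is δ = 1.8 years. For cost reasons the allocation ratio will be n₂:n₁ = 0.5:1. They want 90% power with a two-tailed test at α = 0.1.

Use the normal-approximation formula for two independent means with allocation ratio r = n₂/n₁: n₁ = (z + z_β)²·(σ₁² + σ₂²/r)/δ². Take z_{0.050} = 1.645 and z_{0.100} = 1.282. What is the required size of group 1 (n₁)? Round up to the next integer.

n₁ = (z_{α/2} + z_β)² · (σ₁² + σ₂²/r) / δ²
   = (1.645 + 1.282)² · (4.8² + 4.9²/0.5) / 1.8²
   = 8.5673 · (23.04 + 48.02) / 3.24
   = 8.5673 · 71.06 / 3.24
   = 187.90
Round up → n₁ = 188; n₂ = r·n₁ = 0.5 × 188 = 94.

n₁ = 188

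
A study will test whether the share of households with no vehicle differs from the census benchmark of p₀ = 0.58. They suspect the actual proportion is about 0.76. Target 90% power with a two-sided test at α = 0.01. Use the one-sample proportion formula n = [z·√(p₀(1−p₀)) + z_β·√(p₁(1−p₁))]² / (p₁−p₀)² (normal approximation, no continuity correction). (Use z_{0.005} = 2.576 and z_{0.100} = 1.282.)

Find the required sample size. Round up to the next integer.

n = 103

n = [z_{α/2}·√(p₀q₀) + z_β·√(p₁q₁)]² / (p₁ − p₀)²
  = [2.576·√(0.58·0.42) + 1.282·√(0.76·0.24)]² / (0.18)²
  = [2.576·0.4936 + 1.282·0.4271]² / 0.0324
  = [1.8189]² / 0.0324
  = 102.11
Round up → n = 103.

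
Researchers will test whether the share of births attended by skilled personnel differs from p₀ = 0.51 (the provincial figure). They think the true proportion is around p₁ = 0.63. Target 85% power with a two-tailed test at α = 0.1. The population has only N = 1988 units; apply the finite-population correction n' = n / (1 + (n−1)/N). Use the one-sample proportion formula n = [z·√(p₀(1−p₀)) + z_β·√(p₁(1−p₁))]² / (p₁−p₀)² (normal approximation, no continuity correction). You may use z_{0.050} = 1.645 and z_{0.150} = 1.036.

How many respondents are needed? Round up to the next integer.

n = 115

n = [z_{α/2}·√(p₀q₀) + z_β·√(p₁q₁)]² / (p₁ − p₀)²
  = [1.645·√(0.51·0.49) + 1.036·√(0.63·0.37)]² / (0.12)²
  = [1.645·0.4999 + 1.036·0.4828]² / 0.0144
  = [1.3225]² / 0.0144
  = 121.46
Finite-population correction (N = 1988): 121.46 / (1 + (121.46 − 1)/1988) = 114.52.
Round up → n = 115.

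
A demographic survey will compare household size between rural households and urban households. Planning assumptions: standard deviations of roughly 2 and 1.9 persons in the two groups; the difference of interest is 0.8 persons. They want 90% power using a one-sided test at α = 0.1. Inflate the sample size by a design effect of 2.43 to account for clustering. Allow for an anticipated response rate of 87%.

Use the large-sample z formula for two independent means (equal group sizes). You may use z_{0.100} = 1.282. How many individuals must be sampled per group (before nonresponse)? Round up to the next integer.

n = (z_α + z_β)² · (σ₁² + σ₂²) / δ²
  = (1.282 + 1.282)² · (2² + 1.9² = 7.61) / 0.8²
  = 6.5741 · 7.61 / 0.64
  = 78.17
Design effect: 2.43 × 78.17 = 189.95.
Adjust for 87% response: 189.95 / 0.87 = 218.34.
Round up → n = 219 per group.

n = 219 per group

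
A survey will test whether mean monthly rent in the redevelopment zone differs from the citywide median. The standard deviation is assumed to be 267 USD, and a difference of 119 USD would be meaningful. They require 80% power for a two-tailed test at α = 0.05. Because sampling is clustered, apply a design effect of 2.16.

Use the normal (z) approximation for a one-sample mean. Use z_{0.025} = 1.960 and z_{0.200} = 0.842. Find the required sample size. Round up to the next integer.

n = 86

n = (z_{α/2} + z_β)² · σ² / δ²
  = (1.960 + 0.842)² · 267² / 119²
  = 7.8512 · 71289 / 14161
  = 39.52
Design effect: 2.16 × 39.52 = 85.37.
Round up → n = 86.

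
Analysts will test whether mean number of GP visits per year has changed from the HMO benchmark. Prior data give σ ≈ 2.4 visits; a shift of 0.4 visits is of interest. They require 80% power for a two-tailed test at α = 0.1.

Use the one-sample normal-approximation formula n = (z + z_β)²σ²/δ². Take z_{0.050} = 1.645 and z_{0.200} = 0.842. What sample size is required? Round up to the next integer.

n = 223

n = (z_{α/2} + z_β)² · σ² / δ²
  = (1.645 + 0.842)² · 2.4² / 0.4²
  = 6.1852 · 5.76 / 0.16
  = 222.67
Round up → n = 223.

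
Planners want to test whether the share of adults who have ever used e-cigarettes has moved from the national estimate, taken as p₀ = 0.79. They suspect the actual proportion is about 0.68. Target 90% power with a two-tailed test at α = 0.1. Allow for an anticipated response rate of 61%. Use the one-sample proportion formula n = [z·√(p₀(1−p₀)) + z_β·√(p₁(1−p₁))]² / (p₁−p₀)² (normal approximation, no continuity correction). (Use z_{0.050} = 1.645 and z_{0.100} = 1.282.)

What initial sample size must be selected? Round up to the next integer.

n = [z_{α/2}·√(p₀q₀) + z_β·√(p₁q₁)]² / (p₁ − p₀)²
  = [1.645·√(0.79·0.21) + 1.282·√(0.68·0.32)]² / (-0.11)²
  = [1.645·0.4073 + 1.282·0.4665]² / 0.0121
  = [1.2680]² / 0.0121
  = 132.89
Adjust for 61% response: 132.89 / 0.61 = 217.85.
Round up → n = 218.

n = 218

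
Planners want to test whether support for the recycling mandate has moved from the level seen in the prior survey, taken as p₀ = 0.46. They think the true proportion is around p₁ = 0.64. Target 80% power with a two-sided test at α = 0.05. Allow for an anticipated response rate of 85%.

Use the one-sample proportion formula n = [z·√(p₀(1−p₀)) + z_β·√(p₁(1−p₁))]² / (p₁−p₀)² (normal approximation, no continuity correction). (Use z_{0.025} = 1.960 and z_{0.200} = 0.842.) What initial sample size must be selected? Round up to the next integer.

n = 70

n = [z_{α/2}·√(p₀q₀) + z_β·√(p₁q₁)]² / (p₁ − p₀)²
  = [1.960·√(0.46·0.54) + 0.842·√(0.64·0.36)]² / (0.18)²
  = [1.960·0.4984 + 0.842·0.4800]² / 0.0324
  = [1.3810]² / 0.0324
  = 58.86
Adjust for 85% response: 58.86 / 0.85 = 69.25.
Round up → n = 70.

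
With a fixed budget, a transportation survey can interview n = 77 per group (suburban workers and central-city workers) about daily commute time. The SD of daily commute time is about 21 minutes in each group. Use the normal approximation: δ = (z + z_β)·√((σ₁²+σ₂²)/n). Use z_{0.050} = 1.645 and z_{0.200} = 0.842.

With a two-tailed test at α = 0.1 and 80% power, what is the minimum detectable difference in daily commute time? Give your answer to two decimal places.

Minimum detectable difference ≈ 8.42 minutes

δ = (z_{α/2} + z_β) · √((σ₁²+σ₂²)/n)
  = (1.645 + 0.842) · √(882/77)
  = 2.487 · √11.4545
  = 2.487 · 3.3845
  = 8.4171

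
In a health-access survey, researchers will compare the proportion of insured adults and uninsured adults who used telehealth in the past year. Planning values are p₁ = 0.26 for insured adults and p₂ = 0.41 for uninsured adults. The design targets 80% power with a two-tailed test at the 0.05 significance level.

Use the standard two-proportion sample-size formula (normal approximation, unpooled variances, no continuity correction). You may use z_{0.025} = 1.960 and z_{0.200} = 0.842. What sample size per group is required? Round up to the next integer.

n = (z_{α/2} + z_β)² · [p₁(1−p₁) + p₂(1−p₂)] / (p₁ − p₂)²
  = (1.960 + 0.842)² · (0.26·0.74 + 0.41·0.59) / (-0.15)²
  = (2.802)² · (0.1924 + 0.2419) / 0.0225
  = 7.8512 · 0.4343 / 0.0225
  = 151.55
Round up → n = 152 per group.

n = 152 per group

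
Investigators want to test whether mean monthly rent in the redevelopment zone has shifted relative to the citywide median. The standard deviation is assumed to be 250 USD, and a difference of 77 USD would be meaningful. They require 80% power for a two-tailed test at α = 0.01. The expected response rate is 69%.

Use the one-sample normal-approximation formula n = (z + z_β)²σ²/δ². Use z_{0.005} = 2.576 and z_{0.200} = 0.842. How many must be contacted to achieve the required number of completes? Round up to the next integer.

n = 179

n = (z_{α/2} + z_β)² · σ² / δ²
  = (2.576 + 0.842)² · 250² / 77²
  = 11.6827 · 62500 / 5929
  = 123.15
Adjust for 69% response: 123.15 / 0.69 = 178.48.
Round up → n = 179.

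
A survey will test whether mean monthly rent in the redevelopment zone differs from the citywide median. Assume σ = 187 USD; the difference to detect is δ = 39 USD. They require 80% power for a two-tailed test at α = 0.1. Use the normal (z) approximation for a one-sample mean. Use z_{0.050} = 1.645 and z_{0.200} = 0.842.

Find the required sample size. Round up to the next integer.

n = 143

n = (z_{α/2} + z_β)² · σ² / δ²
  = (1.645 + 0.842)² · 187² / 39²
  = 6.1852 · 34969 / 1521
  = 142.20
Round up → n = 143.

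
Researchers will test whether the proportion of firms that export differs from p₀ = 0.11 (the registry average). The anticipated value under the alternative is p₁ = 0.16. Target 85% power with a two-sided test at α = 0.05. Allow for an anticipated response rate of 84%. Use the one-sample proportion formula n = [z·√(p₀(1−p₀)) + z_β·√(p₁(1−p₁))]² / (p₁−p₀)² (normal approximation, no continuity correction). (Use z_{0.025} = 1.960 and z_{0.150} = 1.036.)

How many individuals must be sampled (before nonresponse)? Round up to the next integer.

n = 470

n = [z_{α/2}·√(p₀q₀) + z_β·√(p₁q₁)]² / (p₁ − p₀)²
  = [1.960·√(0.11·0.89) + 1.036·√(0.16·0.84)]² / (0.05)²
  = [1.960·0.3129 + 1.036·0.3666]² / 0.0025
  = [0.9931]² / 0.0025
  = 394.47
Adjust for 84% response: 394.47 / 0.84 = 469.61.
Round up → n = 470.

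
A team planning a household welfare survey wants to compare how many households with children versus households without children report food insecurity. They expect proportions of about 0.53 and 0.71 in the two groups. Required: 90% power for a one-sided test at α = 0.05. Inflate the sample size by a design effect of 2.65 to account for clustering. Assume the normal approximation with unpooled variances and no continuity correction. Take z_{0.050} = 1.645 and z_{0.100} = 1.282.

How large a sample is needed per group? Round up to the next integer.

n = 319 per group

n = (z_α + z_β)² · [p₁(1−p₁) + p₂(1−p₂)] / (p₁ − p₂)²
  = (1.645 + 1.282)² · (0.53·0.47 + 0.71·0.29) / (-0.18)²
  = (2.927)² · (0.2491 + 0.2059) / 0.0324
  = 8.5673 · 0.4550 / 0.0324
  = 120.31
Design effect: 2.65 × 120.31 = 318.83.
Round up → n = 319 per group.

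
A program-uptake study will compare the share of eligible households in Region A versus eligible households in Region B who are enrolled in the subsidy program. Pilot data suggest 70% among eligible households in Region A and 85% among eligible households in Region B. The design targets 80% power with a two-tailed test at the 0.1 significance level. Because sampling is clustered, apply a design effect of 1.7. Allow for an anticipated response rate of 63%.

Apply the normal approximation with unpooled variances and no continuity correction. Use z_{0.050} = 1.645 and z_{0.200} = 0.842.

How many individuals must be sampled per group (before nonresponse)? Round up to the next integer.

n = (z_{α/2} + z_β)² · [p₁(1−p₁) + p₂(1−p₂)] / (p₁ − p₂)²
  = (1.645 + 0.842)² · (0.70·0.30 + 0.85·0.15) / (-0.15)²
  = (2.487)² · (0.2100 + 0.1275) / 0.0225
  = 6.1852 · 0.3375 / 0.0225
  = 92.78
Design effect: 1.7 × 92.78 = 157.72.
Adjust for 63% response: 157.72 / 0.63 = 250.35.
Round up → n = 251 per group.

n = 251 per group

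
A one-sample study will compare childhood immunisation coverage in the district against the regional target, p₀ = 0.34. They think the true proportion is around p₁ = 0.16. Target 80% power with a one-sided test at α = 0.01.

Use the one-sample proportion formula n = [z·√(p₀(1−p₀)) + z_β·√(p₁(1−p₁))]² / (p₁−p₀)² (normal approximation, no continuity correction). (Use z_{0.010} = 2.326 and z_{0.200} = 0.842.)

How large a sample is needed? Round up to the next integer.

n = 62

n = [z_α·√(p₀q₀) + z_β·√(p₁q₁)]² / (p₁ − p₀)²
  = [2.326·√(0.34·0.66) + 0.842·√(0.16·0.84)]² / (-0.18)²
  = [2.326·0.4737 + 0.842·0.3666]² / 0.0324
  = [1.4105]² / 0.0324
  = 61.41
Round up → n = 62.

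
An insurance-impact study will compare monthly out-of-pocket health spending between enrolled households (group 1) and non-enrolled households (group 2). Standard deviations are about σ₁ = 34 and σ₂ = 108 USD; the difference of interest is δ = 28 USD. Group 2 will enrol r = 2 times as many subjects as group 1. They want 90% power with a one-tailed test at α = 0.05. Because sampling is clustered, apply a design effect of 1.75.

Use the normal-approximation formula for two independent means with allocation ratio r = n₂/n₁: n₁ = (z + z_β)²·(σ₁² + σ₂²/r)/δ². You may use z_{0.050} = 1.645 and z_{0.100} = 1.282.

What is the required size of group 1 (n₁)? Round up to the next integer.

n₁ = (z_α + z_β)² · (σ₁² + σ₂²/r) / δ²
   = (1.645 + 1.282)² · (34² + 108²/2) / 28²
   = 8.5673 · (1156 + 5832) / 784
   = 8.5673 · 6988 / 784
   = 76.36
Design effect: 1.75 × 76.36 = 133.64.
Round up → n₁ = 134; n₂ = r·n₁ = 2 × 134 = 268.

n₁ = 134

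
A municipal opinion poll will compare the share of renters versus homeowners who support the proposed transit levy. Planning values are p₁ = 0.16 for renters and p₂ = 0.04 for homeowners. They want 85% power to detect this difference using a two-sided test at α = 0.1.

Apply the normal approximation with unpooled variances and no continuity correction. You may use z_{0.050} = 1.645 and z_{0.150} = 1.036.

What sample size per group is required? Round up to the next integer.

n = (z_{α/2} + z_β)² · [p₁(1−p₁) + p₂(1−p₂)] / (p₁ − p₂)²
  = (1.645 + 1.036)² · (0.16·0.84 + 0.04·0.96) / (0.12)²
  = (2.681)² · (0.1344 + 0.0384) / 0.0144
  = 7.1878 · 0.1728 / 0.0144
  = 86.25
Round up → n = 87 per group.

n = 87 per group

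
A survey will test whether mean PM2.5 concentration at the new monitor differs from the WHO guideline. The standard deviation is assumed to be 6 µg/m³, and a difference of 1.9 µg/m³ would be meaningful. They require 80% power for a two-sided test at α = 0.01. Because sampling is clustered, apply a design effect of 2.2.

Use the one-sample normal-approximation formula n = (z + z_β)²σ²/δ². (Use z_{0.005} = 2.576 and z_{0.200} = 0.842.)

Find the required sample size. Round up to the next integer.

n = (z_{α/2} + z_β)² · σ² / δ²
  = (2.576 + 0.842)² · 6² / 1.9²
  = 11.6827 · 36 / 3.61
  = 116.50
Design effect: 2.2 × 116.50 = 256.31.
Round up → n = 257.

n = 257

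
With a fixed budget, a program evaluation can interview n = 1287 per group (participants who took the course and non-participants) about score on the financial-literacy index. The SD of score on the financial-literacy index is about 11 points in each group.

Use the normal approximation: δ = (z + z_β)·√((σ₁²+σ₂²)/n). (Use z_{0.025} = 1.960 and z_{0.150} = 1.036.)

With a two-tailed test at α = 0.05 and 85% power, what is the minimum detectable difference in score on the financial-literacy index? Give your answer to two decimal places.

δ = (z_{α/2} + z_β) · √((σ₁²+σ₂²)/n)
  = (1.960 + 1.036) · √(242/1287)
  = 2.996 · √0.18803
  = 2.996 · 0.4336
  = 1.2992

Minimum detectable difference ≈ 1.30 points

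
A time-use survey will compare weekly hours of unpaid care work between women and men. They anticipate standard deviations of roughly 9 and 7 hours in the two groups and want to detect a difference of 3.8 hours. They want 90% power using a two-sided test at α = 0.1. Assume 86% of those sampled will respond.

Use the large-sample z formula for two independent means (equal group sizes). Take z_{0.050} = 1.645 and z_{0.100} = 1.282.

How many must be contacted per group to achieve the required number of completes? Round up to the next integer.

n = (z_{α/2} + z_β)² · (σ₁² + σ₂²) / δ²
  = (1.645 + 1.282)² · (9² + 7² = 130) / 3.8²
  = 8.5673 · 130 / 14.44
  = 77.13
Adjust for 86% response: 77.13 / 0.86 = 89.69.
Round up → n = 90 per group.

n = 90 per group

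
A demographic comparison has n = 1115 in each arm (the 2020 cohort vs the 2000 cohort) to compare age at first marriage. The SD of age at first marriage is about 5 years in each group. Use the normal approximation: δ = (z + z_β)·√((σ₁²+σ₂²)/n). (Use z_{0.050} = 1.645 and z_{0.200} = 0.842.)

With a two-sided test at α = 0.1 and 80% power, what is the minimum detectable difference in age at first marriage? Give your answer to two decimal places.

Minimum detectable difference ≈ 0.53 years

δ = (z_{α/2} + z_β) · √((σ₁²+σ₂²)/n)
  = (1.645 + 0.842) · √(50/1115)
  = 2.487 · √0.04484
  = 2.487 · 0.2118
  = 0.5267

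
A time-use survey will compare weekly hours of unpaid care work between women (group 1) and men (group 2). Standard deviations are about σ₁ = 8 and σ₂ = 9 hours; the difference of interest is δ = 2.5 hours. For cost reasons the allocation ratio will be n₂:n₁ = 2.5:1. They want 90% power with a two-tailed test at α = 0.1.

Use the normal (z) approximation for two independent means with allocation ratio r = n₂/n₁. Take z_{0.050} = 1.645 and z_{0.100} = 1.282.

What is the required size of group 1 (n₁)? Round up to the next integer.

n₁ = (z_{α/2} + z_β)² · (σ₁² + σ₂²/r) / δ²
   = (1.645 + 1.282)² · (8² + 9²/2.5) / 2.5²
   = 8.5673 · (64 + 32.4) / 6.25
   = 8.5673 · 96.4 / 6.25
   = 132.14
Round up → n₁ = 133; n₂ = r·n₁ = 2.5 × 133 = 333.

n₁ = 133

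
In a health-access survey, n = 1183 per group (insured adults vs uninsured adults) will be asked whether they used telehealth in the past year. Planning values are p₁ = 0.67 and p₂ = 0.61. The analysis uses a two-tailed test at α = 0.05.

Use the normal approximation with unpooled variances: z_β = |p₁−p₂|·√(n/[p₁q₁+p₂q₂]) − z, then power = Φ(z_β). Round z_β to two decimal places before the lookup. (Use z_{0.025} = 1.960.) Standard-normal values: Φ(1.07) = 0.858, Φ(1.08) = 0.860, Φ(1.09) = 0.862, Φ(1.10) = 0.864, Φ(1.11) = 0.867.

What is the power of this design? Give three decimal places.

z_β = |p₁−p₂|·√(n/[p₁q₁+p₂q₂]) − z_{α/2}
    = 0.06 · √(1183/0.4590) − 1.960
    = 0.06 · 50.7675 − 1.960
    = 3.0461 − 1.960 = 1.0861 → 1.09
Power = Φ(1.09) = 0.862.

Power ≈ 0.862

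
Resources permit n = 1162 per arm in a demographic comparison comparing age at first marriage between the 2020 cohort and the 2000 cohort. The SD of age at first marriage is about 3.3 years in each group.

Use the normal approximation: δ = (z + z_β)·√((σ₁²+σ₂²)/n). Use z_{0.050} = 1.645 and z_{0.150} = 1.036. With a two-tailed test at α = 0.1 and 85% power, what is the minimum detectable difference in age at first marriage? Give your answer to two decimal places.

δ = (z_{α/2} + z_β) · √((σ₁²+σ₂²)/n)
  = (1.645 + 1.036) · √(21.78/1162)
  = 2.681 · √0.01874
  = 2.681 · 0.1369
  = 0.3670

Minimum detectable difference ≈ 0.37 years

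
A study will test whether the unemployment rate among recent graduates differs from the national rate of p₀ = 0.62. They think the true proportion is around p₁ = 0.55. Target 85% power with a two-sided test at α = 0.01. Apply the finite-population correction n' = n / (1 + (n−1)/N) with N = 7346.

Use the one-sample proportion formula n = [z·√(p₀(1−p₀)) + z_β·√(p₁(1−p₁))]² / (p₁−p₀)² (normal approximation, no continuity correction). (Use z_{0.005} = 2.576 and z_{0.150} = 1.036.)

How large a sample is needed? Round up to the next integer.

n = [z_{α/2}·√(p₀q₀) + z_β·√(p₁q₁)]² / (p₁ − p₀)²
  = [2.576·√(0.62·0.38) + 1.036·√(0.55·0.45)]² / (-0.07)²
  = [2.576·0.4854 + 1.036·0.4975]² / 0.0049
  = [1.7658]² / 0.0049
  = 636.31
Finite-population correction (N = 7346): 636.31 / (1 + (636.31 − 1)/7346) = 585.66.
Round up → n = 586.

n = 586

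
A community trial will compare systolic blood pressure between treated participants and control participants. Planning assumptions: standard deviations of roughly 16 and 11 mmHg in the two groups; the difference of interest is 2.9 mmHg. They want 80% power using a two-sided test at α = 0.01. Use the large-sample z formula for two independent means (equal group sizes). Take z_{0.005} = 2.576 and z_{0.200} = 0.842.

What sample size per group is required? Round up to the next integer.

n = 524 per group

n = (z_{α/2} + z_β)² · (σ₁² + σ₂²) / δ²
  = (2.576 + 0.842)² · (16² + 11² = 377) / 2.9²
  = 11.6827 · 377 / 8.41
  = 523.71
Round up → n = 524 per group.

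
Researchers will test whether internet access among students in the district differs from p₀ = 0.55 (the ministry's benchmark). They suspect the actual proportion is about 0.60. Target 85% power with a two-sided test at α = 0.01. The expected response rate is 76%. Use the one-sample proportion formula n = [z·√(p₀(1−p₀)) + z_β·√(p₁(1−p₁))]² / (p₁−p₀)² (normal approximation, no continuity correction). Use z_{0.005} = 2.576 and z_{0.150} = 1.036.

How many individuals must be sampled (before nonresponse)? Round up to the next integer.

n = 1685

n = [z_{α/2}·√(p₀q₀) + z_β·√(p₁q₁)]² / (p₁ − p₀)²
  = [2.576·√(0.55·0.45) + 1.036·√(0.60·0.40)]² / (0.05)²
  = [2.576·0.4975 + 1.036·0.4899]² / 0.0025
  = [1.7891]² / 0.0025
  = 1280.32
Adjust for 76% response: 1280.32 / 0.76 = 1684.63.
Round up → n = 1685.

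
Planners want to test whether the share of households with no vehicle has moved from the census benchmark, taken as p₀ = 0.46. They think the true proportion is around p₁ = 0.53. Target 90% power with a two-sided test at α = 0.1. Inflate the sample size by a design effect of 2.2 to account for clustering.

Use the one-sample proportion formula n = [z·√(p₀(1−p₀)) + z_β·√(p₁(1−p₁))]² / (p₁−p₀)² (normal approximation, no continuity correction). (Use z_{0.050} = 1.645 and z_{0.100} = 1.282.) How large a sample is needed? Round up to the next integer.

n = [z_{α/2}·√(p₀q₀) + z_β·√(p₁q₁)]² / (p₁ − p₀)²
  = [1.645·√(0.46·0.54) + 1.282·√(0.53·0.47)]² / (0.07)²
  = [1.645·0.4984 + 1.282·0.4991]² / 0.0049
  = [1.4597]² / 0.0049
  = 434.85
Design effect: 2.2 × 434.85 = 956.66.
Round up → n = 957.

n = 957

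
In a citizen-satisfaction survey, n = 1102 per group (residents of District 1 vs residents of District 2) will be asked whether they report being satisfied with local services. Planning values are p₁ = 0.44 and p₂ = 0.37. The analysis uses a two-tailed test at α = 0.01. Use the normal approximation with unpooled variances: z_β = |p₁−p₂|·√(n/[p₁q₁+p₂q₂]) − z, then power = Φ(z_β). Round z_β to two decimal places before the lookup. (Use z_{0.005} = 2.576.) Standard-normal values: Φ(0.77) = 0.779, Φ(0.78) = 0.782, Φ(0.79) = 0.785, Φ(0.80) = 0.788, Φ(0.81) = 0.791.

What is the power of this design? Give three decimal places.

z_β = |p₁−p₂|·√(n/[p₁q₁+p₂q₂]) − z_{α/2}
    = 0.07 · √(1102/0.4795) − 2.576
    = 0.07 · 47.9398 − 2.576
    = 3.3558 − 2.576 = 0.7798 → 0.78
Power = Φ(0.78) = 0.782.

Power ≈ 0.782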